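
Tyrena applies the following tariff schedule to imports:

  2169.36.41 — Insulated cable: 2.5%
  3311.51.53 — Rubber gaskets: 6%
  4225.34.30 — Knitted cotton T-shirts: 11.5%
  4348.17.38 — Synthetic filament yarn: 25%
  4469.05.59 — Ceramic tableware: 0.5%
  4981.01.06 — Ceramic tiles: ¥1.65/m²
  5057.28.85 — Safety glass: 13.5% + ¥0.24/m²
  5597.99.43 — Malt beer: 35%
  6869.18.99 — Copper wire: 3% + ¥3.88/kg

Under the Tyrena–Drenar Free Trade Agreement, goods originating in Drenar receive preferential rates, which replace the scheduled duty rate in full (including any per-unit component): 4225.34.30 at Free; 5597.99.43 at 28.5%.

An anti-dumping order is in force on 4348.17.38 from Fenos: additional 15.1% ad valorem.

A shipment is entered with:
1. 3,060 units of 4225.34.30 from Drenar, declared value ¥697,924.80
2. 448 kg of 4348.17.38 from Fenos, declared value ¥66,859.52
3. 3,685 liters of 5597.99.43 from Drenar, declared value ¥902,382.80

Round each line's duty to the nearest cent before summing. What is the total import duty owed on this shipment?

¥283,989.77

Line 1 (4225.34.30, Drenar, 3,060 units, ¥697,924.80):
Base rate for 4225.34.30 is 11.5%.
Origin Drenar qualifies under the Tyrena–Drenar agreement and 4225.34.30 is covered: preferential rate Free applies instead.
Duty = ¥697,924.80 × 0% = ¥0.00.
Line 2 (4348.17.38, Fenos, 448 kg, ¥66,859.52):
Base rate for 4348.17.38 is 25%.
Additional duty on 4348.17.38 from Fenos: +15.1%. Applied ad valorem rate: 25% + 15.1% = 40.1%.
Duty = ¥66,859.52 × 40.1% = ¥26,810.67.
Line 3 (5597.99.43, Drenar, 3,685 liters, ¥902,382.80):
Base rate for 5597.99.43 is 35%.
Origin Drenar qualifies under the Tyrena–Drenar agreement and 5597.99.43 is covered: preferential rate 28.5% applies instead.
Duty = ¥902,382.80 × 28.5% = ¥257,179.10.
Total = ¥0.00 + ¥26,810.67 + ¥257,179.10 = ¥283,989.77.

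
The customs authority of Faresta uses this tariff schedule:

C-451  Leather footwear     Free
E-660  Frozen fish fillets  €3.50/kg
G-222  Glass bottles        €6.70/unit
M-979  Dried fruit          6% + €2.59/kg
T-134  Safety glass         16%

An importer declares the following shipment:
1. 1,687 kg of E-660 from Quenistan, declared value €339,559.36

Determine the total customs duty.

€5,904.50

Line 1 (E-660, Quenistan, 1,687 kg, €339,559.36):
Base rate for E-660 is €3.50/kg.
Duty = 1,687 × €3.50 = €5,904.50.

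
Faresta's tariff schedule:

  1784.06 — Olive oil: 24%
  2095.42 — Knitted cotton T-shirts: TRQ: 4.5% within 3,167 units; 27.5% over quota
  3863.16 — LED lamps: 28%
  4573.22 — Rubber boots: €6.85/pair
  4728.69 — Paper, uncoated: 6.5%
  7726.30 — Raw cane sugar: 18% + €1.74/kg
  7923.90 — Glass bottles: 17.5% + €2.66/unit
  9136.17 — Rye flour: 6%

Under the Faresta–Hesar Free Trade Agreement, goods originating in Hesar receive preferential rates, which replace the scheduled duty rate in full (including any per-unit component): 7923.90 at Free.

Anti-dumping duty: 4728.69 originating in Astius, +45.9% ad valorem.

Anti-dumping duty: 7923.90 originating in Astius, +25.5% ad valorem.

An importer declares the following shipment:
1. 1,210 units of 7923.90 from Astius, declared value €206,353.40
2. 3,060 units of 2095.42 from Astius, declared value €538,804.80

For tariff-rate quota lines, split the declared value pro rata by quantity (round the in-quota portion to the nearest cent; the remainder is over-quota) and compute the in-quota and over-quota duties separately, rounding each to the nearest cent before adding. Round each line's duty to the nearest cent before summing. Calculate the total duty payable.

Line 1 (7923.90, Astius, 1,210 units, €206,353.40):
Base rate for 7923.90 is 17.5% + €2.66/unit.
7923.90 has an FTA preferential rate, but origin Astius is not Hesar; base rate stands.
Additional duty on 7923.90 from Astius: +25.5%. Applied ad valorem rate: 17.5% + 25.5% = 43%.
Duty = €206,353.40 × 43% + 1,210 × €2.66 = €91,950.56.
Line 2 (2095.42, Astius, 3,060 units, €538,804.80):
Code 2095.42 is under a tariff-rate quota (threshold 3,167 units). Quantity 3,060 units is within the quota, so the in-quota rate 4.5% applies to the full value.
Duty = €538,804.80 × 4.5% = €24,246.22.
Total = €91,950.56 + €24,246.22 = €116,196.78.

€116,196.78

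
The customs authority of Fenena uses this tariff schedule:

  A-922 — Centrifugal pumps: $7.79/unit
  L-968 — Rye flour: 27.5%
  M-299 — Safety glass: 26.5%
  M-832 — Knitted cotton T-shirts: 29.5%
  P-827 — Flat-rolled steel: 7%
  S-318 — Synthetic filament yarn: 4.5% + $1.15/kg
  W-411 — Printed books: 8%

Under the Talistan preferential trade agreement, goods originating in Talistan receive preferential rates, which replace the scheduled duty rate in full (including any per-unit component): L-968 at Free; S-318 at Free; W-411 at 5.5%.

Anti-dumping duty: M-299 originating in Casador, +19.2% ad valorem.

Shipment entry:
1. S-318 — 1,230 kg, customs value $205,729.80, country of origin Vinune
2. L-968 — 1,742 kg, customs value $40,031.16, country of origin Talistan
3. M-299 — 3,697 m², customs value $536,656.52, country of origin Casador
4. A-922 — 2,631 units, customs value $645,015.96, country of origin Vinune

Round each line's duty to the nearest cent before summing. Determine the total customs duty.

$276,419.86

Line 1 (S-318, Vinune, 1,230 kg, $205,729.80):
Base rate for S-318 is 4.5% + $1.15/kg.
S-318 has an FTA preferential rate, but origin Vinune is not Talistan; base rate stands.
Duty = $205,729.80 × 4.5% + 1,230 × $1.15 = $10,672.34.
Line 2 (L-968, Talistan, 1,742 kg, $40,031.16):
Base rate for L-968 is 27.5%.
Origin Talistan qualifies under the Fenena–Talistan agreement and L-968 is covered: preferential rate Free applies instead.
Duty = $40,031.16 × 0% = $0.00.
Line 3 (M-299, Casador, 3,697 m², $536,656.52):
Base rate for M-299 is 26.5%.
Additional duty on M-299 from Casador: +19.2%. Applied ad valorem rate: 26.5% + 19.2% = 45.7%.
Duty = $536,656.52 × 45.7% = $245,252.03.
Line 4 (A-922, Vinune, 2,631 units, $645,015.96):
Base rate for A-922 is $7.79/unit.
Duty = 2,631 × $7.79 = $20,495.49.
Total = $10,672.34 + $0.00 + $245,252.03 + $20,495.49 = $276,419.86.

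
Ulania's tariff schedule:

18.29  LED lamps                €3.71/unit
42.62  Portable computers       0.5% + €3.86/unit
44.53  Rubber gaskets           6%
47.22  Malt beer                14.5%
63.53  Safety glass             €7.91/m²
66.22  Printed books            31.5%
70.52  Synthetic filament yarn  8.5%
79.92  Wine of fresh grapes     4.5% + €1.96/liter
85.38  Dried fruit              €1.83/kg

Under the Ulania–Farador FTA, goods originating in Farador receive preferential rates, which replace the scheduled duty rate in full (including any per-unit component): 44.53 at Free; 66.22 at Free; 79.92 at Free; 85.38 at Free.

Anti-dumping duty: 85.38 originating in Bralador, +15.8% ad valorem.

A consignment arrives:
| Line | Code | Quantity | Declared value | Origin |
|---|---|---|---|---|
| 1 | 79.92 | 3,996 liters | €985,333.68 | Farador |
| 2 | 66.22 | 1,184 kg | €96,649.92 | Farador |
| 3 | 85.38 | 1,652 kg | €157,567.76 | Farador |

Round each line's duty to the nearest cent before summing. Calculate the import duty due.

Line 1 (79.92, Farador, 3,996 liters, €985,333.68):
Base rate for 79.92 is 4.5% + €1.96/liter.
Origin Farador qualifies under the Ulania–Farador agreement and 79.92 is covered: preferential rate Free applies instead.
Duty = €985,333.68 × 0% = €0.00.
Line 2 (66.22, Farador, 1,184 kg, €96,649.92):
Base rate for 66.22 is 31.5%.
Origin Farador qualifies under the Ulania–Farador agreement and 66.22 is covered: preferential rate Free applies instead.
Duty = €96,649.92 × 0% = €0.00.
Line 3 (85.38, Farador, 1,652 kg, €157,567.76):
Base rate for 85.38 is €1.83/kg.
Origin Farador qualifies under the Ulania–Farador agreement and 85.38 is covered: preferential rate Free applies instead.
The additional-duty order on 85.38 targets Bralador, not Farador; it does not apply.
Duty = €157,567.76 × 0% = €0.00.
Total = €0.00 + €0.00 + €0.00 = €0.00.

€0.00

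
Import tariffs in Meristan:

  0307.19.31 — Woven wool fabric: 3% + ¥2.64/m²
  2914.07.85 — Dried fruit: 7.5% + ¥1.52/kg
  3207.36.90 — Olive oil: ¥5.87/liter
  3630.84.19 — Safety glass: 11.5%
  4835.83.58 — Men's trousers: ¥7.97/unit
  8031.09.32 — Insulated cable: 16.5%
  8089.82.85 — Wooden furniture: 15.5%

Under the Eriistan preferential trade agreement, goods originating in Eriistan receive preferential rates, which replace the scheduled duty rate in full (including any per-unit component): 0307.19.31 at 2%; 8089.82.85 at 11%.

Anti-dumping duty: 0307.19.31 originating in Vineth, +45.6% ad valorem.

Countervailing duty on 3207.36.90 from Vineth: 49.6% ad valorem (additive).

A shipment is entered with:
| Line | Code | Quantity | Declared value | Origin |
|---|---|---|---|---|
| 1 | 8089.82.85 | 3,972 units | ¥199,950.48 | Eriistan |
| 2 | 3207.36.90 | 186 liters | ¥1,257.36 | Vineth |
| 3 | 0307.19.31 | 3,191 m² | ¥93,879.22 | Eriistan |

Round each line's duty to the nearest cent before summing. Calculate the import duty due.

Line 1 (8089.82.85, Eriistan, 3,972 units, ¥199,950.48):
Base rate for 8089.82.85 is 15.5%.
Origin Eriistan qualifies under the Meristan–Eriistan agreement and 8089.82.85 is covered: preferential rate 11% applies instead.
Duty = ¥199,950.48 × 11% = ¥21,994.55.
Line 2 (3207.36.90, Vineth, 186 liters, ¥1,257.36):
Base rate for 3207.36.90 is ¥5.87/liter.
Additional duty on 3207.36.90 from Vineth: +49.6% ad valorem. Applied ad valorem rate = 49.6%.
Duty = ¥1,257.36 × 49.6% + 186 × ¥5.87 = ¥1,715.47.
Line 3 (0307.19.31, Eriistan, 3,191 m², ¥93,879.22):
Base rate for 0307.19.31 is 3% + ¥2.64/m².
Origin Eriistan qualifies under the Meristan–Eriistan agreement and 0307.19.31 is covered: preferential rate 2% applies instead.
The additional-duty order on 0307.19.31 targets Vineth, not Eriistan; it does not apply.
Duty = ¥93,879.22 × 2% = ¥1,877.58.
Total = ¥21,994.55 + ¥1,715.47 + ¥1,877.58 = ¥25,587.60.

¥25,587.60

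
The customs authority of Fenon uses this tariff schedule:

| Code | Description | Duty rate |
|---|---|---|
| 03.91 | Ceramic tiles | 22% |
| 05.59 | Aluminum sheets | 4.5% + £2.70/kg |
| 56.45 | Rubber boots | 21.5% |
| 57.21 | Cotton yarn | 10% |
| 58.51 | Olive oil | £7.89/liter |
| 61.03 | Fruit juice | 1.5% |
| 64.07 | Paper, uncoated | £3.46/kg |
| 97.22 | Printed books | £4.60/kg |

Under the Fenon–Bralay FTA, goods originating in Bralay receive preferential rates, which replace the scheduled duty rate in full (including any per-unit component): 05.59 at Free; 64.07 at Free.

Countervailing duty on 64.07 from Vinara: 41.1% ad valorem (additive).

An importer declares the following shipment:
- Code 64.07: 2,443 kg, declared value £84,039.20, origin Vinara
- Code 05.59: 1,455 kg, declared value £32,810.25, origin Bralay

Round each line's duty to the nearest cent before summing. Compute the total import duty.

£42,992.89

Line 1 (64.07, Vinara, 2,443 kg, £84,039.20):
Base rate for 64.07 is £3.46/kg.
64.07 has an FTA preferential rate, but origin Vinara is not Bralay; base rate stands.
Additional duty on 64.07 from Vinara: +41.1% ad valorem. Applied ad valorem rate = 41.1%.
Duty = £84,039.20 × 41.1% + 2,443 × £3.46 = £42,992.89.
Line 2 (05.59, Bralay, 1,455 kg, £32,810.25):
Base rate for 05.59 is 4.5% + £2.70/kg.
Origin Bralay qualifies under the Fenon–Bralay agreement and 05.59 is covered: preferential rate Free applies instead.
Duty = £32,810.25 × 0% = £0.00.
Total = £42,992.89 + £0.00 = £42,992.89.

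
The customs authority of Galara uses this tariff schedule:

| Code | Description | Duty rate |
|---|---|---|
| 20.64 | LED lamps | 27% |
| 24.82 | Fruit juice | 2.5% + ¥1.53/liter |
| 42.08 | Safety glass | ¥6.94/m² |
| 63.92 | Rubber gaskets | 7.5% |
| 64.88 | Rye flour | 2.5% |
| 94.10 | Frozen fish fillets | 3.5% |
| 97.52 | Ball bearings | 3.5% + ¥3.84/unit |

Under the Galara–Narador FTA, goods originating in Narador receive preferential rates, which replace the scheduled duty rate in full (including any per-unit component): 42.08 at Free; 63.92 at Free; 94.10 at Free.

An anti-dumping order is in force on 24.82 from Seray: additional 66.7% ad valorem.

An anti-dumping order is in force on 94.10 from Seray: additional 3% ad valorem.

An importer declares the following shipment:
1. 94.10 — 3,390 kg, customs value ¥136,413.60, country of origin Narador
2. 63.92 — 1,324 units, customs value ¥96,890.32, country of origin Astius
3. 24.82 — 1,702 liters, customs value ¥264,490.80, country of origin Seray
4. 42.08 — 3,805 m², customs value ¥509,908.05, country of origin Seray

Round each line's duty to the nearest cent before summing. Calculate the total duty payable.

Line 1 (94.10, Narador, 3,390 kg, ¥136,413.60):
Base rate for 94.10 is 3.5%.
Origin Narador qualifies under the Galara–Narador agreement and 94.10 is covered: preferential rate Free applies instead.
The additional-duty order on 94.10 targets Seray, not Narador; it does not apply.
Duty = ¥136,413.60 × 0% = ¥0.00.
Line 2 (63.92, Astius, 1,324 units, ¥96,890.32):
Base rate for 63.92 is 7.5%.
63.92 has an FTA preferential rate, but origin Astius is not Narador; base rate stands.
Duty = ¥96,890.32 × 7.5% = ¥7,266.77.
Line 3 (24.82, Seray, 1,702 liters, ¥264,490.80):
Base rate for 24.82 is 2.5% + ¥1.53/liter.
Additional duty on 24.82 from Seray: +66.7%. Applied ad valorem rate: 2.5% + 66.7% = 69.2%.
Duty = ¥264,490.80 × 69.2% + 1,702 × ¥1.53 = ¥185,631.69.
Line 4 (42.08, Seray, 3,805 m², ¥509,908.05):
Base rate for 42.08 is ¥6.94/m².
42.08 has an FTA preferential rate, but origin Seray is not Narador; base rate stands.
Duty = 3,805 × ¥6.94 = ¥26,406.70.
Total = ¥0.00 + ¥7,266.77 + ¥185,631.69 + ¥26,406.70 = ¥219,305.16.

¥219,305.16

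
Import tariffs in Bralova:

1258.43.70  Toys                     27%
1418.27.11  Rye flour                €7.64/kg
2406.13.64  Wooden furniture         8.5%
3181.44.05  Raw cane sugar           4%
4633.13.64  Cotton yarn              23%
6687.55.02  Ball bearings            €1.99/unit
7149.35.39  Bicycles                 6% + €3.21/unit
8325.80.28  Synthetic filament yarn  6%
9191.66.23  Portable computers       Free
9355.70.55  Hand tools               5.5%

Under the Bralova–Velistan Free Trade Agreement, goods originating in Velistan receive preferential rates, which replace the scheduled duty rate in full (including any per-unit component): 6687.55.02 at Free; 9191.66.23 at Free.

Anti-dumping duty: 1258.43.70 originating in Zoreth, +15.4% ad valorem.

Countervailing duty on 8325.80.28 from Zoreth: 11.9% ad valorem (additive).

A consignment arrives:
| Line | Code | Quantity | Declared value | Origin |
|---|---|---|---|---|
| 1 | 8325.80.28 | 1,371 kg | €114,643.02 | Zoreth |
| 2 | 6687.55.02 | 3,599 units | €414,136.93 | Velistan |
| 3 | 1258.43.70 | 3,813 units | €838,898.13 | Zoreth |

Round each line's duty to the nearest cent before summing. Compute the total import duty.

Line 1 (8325.80.28, Zoreth, 1,371 kg, €114,643.02):
Base rate for 8325.80.28 is 6%.
Additional duty on 8325.80.28 from Zoreth: +11.9%. Applied ad valorem rate: 6% + 11.9% = 17.9%.
Duty = €114,643.02 × 17.9% = €20,521.10.
Line 2 (6687.55.02, Velistan, 3,599 units, €414,136.93):
Base rate for 6687.55.02 is €1.99/unit.
Origin Velistan qualifies under the Bralova–Velistan agreement and 6687.55.02 is covered: preferential rate Free applies instead.
Duty = €414,136.93 × 0% = €0.00.
Line 3 (1258.43.70, Zoreth, 3,813 units, €838,898.13):
Base rate for 1258.43.70 is 27%.
Additional duty on 1258.43.70 from Zoreth: +15.4%. Applied ad valorem rate: 27% + 15.4% = 42.4%.
Duty = €838,898.13 × 42.4% = €355,692.81.
Total = €20,521.10 + €0.00 + €355,692.81 = €376,213.91.

€376,213.91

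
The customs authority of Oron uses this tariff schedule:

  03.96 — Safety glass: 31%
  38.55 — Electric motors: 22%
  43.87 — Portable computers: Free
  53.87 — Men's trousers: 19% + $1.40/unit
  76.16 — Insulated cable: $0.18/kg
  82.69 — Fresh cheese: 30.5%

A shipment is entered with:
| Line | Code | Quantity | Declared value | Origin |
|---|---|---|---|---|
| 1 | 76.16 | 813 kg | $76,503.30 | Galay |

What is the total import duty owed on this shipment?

$146.34

Line 1 (76.16, Galay, 813 kg, $76,503.30):
Base rate for 76.16 is $0.18/kg.
Duty = 813 × $0.18 = $146.34.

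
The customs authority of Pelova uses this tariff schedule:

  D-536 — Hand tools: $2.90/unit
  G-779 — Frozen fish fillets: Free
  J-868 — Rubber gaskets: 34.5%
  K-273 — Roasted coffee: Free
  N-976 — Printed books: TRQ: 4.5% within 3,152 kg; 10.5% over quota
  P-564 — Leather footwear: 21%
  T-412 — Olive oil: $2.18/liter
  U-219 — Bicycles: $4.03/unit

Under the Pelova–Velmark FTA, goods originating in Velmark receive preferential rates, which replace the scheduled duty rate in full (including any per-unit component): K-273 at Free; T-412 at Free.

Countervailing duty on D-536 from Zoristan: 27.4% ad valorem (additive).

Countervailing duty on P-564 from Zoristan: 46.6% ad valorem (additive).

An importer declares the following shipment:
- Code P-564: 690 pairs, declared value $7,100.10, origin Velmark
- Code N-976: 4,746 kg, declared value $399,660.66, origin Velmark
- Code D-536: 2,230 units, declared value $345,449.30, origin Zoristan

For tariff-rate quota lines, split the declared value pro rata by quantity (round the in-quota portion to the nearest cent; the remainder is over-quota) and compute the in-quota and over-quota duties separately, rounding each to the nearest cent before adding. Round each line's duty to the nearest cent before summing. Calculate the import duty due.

Line 1 (P-564, Velmark, 690 pairs, $7,100.10):
Base rate for P-564 is 21%.
Origin Velmark is the FTA partner but P-564 is not on the preference list; base rate stands.
The additional-duty order on P-564 targets Zoristan, not Velmark; it does not apply.
Duty = $7,100.10 × 21% = $1,491.02.
Line 2 (N-976, Velmark, 4,746 kg, $399,660.66):
Code N-976 is under a tariff-rate quota (threshold 3,152 kg). In-quota: 3,152 kg at 4.5%; over-quota: 1,594 kg at 10.5%.
Pro-rata value split: in-quota = $399,660.66 × 3,152/4,746 = $265,429.92; over-quota = $399,660.66 − $265,429.92 = $134,230.74.
In-quota duty = $265,429.92 × 4.5% = $11,944.35. Over-quota duty = $134,230.74 × 10.5% = $14,094.23.
Line duty = $11,944.35 + $14,094.23 = $26,038.58.
Line 3 (D-536, Zoristan, 2,230 units, $345,449.30):
Base rate for D-536 is $2.90/unit.
Additional duty on D-536 from Zoristan: +27.4% ad valorem. Applied ad valorem rate = 27.4%.
Duty = $345,449.30 × 27.4% + 2,230 × $2.90 = $101,120.11.
Total = $1,491.02 + $26,038.58 + $101,120.11 = $128,649.71.

$128,649.71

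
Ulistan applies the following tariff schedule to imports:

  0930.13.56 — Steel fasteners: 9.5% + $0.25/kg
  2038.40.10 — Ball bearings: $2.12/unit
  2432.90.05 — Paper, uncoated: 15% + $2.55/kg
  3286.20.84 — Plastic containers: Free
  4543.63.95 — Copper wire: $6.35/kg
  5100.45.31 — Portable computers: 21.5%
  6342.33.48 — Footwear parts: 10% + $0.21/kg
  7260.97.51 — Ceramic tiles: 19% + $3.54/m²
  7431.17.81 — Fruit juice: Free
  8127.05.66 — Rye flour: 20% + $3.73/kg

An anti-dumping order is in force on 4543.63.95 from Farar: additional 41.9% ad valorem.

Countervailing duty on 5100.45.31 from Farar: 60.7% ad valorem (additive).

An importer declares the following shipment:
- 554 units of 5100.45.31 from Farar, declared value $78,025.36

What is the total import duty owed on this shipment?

Line 1 (5100.45.31, Farar, 554 units, $78,025.36):
Base rate for 5100.45.31 is 21.5%.
Additional duty on 5100.45.31 from Farar: +60.7%. Applied ad valorem rate: 21.5% + 60.7% = 82.2%.
Duty = $78,025.36 × 82.2% = $64,136.85.

$64,136.85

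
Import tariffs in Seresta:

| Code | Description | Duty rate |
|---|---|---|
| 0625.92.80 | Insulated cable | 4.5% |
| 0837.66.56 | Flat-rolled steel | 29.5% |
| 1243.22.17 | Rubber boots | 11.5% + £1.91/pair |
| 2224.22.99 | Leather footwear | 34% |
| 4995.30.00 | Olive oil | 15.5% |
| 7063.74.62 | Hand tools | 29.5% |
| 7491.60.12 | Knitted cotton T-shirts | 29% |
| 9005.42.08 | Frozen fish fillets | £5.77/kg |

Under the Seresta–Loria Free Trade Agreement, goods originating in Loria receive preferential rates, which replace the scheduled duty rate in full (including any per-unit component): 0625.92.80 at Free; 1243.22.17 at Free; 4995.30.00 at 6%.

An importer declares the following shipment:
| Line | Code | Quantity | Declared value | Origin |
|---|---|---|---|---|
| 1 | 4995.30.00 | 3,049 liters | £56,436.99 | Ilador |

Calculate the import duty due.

Line 1 (4995.30.00, Ilador, 3,049 liters, £56,436.99):
Base rate for 4995.30.00 is 15.5%.
4995.30.00 has an FTA preferential rate, but origin Ilador is not Loria; base rate stands.
Duty = £56,436.99 × 15.5% = £8,747.73.

£8,747.73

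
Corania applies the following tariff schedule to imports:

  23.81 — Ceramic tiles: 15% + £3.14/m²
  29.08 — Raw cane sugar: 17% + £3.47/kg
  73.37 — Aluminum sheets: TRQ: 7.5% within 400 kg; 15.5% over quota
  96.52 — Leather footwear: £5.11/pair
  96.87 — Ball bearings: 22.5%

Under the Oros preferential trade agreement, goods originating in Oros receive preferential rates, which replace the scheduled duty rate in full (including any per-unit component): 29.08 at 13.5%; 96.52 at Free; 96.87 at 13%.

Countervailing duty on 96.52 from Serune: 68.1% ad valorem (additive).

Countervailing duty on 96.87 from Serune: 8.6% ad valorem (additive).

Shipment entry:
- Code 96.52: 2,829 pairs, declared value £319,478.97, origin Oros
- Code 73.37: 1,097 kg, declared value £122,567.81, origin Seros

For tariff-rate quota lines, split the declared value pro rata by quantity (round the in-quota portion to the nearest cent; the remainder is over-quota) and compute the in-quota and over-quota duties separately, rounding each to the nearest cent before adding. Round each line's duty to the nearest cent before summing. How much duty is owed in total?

Line 1 (96.52, Oros, 2,829 pairs, £319,478.97):
Base rate for 96.52 is £5.11/pair.
Origin Oros qualifies under the Corania–Oros agreement and 96.52 is covered: preferential rate Free applies instead.
The additional-duty order on 96.52 targets Serune, not Oros; it does not apply.
Duty = £319,478.97 × 0% = £0.00.
Line 2 (73.37, Seros, 1,097 kg, £122,567.81):
Code 73.37 is under a tariff-rate quota (threshold 400 kg). In-quota: 400 kg at 7.5%; over-quota: 697 kg at 15.5%.
Pro-rata value split: in-quota = £122,567.81 × 400/1,097 = £44,692.00; over-quota = £122,567.81 − £44,692.00 = £77,875.81.
In-quota duty = £44,692.00 × 7.5% = £3,351.90. Over-quota duty = £77,875.81 × 15.5% = £12,070.75.
Line duty = £3,351.90 + £12,070.75 = £15,422.65.
Total = £0.00 + £15,422.65 = £15,422.65.

£15,422.65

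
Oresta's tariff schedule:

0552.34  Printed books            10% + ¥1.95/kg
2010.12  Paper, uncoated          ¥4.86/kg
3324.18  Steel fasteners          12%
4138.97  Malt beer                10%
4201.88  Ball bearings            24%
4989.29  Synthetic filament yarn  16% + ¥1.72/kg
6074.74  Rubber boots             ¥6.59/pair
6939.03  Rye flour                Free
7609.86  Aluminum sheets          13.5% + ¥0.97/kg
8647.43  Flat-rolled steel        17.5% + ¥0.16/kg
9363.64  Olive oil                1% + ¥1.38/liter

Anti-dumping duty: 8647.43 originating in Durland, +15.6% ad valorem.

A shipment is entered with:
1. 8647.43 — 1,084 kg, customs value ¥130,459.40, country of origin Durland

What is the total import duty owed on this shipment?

Line 1 (8647.43, Durland, 1,084 kg, ¥130,459.40):
Base rate for 8647.43 is 17.5% + ¥0.16/kg.
Additional duty on 8647.43 from Durland: +15.6%. Applied ad valorem rate: 17.5% + 15.6% = 33.1%.
Duty = ¥130,459.40 × 33.1% + 1,084 × ¥0.16 = ¥43,355.50.

¥43,355.50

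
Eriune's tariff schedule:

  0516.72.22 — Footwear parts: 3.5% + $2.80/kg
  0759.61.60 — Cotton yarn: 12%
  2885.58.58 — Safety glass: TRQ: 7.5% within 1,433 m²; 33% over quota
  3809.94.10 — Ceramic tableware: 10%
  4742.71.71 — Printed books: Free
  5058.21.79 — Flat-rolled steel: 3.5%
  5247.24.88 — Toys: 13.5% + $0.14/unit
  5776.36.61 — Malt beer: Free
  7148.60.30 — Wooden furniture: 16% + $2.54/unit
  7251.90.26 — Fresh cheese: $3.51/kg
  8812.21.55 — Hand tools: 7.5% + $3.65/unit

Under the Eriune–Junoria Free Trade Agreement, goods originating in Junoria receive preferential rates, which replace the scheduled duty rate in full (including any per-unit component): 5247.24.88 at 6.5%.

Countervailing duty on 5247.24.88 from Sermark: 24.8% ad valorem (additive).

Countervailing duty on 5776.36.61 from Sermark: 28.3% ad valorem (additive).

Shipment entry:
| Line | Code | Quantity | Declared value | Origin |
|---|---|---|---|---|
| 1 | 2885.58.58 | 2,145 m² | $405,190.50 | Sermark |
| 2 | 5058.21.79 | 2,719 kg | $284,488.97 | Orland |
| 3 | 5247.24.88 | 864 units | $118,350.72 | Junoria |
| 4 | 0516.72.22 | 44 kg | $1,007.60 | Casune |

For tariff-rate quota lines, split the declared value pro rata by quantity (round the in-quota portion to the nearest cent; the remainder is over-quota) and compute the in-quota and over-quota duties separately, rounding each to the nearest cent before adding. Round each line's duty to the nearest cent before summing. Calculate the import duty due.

$82,494.35

Line 1 (2885.58.58, Sermark, 2,145 m², $405,190.50):
Code 2885.58.58 is under a tariff-rate quota (threshold 1,433 m²). In-quota: 1,433 m² at 7.5%; over-quota: 712 m² at 33%.
Pro-rata value split: in-quota = $405,190.50 × 1,433/2,145 = $270,693.70; over-quota = $405,190.50 − $270,693.70 = $134,496.80.
In-quota duty = $270,693.70 × 7.5% = $20,302.03. Over-quota duty = $134,496.80 × 33% = $44,383.94.
Line duty = $20,302.03 + $44,383.94 = $64,685.97.
Line 2 (5058.21.79, Orland, 2,719 kg, $284,488.97):
Base rate for 5058.21.79 is 3.5%.
Duty = $284,488.97 × 3.5% = $9,957.11.
Line 3 (5247.24.88, Junoria, 864 units, $118,350.72):
Base rate for 5247.24.88 is 13.5% + $0.14/unit.
Origin Junoria qualifies under the Eriune–Junoria agreement and 5247.24.88 is covered: preferential rate 6.5% applies instead.
The additional-duty order on 5247.24.88 targets Sermark, not Junoria; it does not apply.
Duty = $118,350.72 × 6.5% = $7,692.80.
Line 4 (0516.72.22, Casune, 44 kg, $1,007.60):
Base rate for 0516.72.22 is 3.5% + $2.80/kg.
Duty = $1,007.60 × 3.5% + 44 × $2.80 = $158.47.
Total = $64,685.97 + $9,957.11 + $7,692.80 + $158.47 = $82,494.35.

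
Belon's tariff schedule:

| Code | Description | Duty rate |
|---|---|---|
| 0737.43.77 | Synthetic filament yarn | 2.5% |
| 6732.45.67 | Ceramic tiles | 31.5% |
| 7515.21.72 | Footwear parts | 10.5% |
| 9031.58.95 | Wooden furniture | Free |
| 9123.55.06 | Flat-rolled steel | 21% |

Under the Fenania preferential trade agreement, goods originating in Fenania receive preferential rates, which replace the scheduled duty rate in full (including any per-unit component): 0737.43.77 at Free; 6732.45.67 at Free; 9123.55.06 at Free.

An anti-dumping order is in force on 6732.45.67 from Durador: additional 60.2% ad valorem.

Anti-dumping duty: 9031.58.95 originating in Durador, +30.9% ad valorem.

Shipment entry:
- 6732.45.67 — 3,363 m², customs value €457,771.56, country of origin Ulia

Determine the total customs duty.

€144,198.04

Line 1 (6732.45.67, Ulia, 3,363 m², €457,771.56):
Base rate for 6732.45.67 is 31.5%.
6732.45.67 has an FTA preferential rate, but origin Ulia is not Fenania; base rate stands.
The additional-duty order on 6732.45.67 targets Durador, not Ulia; it does not apply.
Duty = €457,771.56 × 31.5% = €144,198.04.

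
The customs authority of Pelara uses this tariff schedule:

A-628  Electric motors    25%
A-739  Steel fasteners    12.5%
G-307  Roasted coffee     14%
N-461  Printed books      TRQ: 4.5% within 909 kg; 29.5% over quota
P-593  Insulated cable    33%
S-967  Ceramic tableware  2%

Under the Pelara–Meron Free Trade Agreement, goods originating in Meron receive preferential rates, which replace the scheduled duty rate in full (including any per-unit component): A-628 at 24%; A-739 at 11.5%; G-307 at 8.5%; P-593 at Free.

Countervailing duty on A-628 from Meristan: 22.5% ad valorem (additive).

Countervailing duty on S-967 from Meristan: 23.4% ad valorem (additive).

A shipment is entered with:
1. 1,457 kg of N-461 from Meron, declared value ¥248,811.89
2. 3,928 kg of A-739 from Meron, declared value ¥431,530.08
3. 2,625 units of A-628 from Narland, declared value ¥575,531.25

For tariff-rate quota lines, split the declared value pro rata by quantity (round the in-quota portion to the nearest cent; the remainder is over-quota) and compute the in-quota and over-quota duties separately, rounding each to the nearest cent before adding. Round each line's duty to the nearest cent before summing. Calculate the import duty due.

¥228,100.80

Line 1 (N-461, Meron, 1,457 kg, ¥248,811.89):
Code N-461 is under a tariff-rate quota (threshold 909 kg). In-quota: 909 kg at 4.5%; over-quota: 548 kg at 29.5%.
Pro-rata value split: in-quota = ¥248,811.89 × 909/1,457 = ¥155,229.93; over-quota = ¥248,811.89 − ¥155,229.93 = ¥93,581.96.
In-quota duty = ¥155,229.93 × 4.5% = ¥6,985.35. Over-quota duty = ¥93,581.96 × 29.5% = ¥27,606.68.
Line duty = ¥6,985.35 + ¥27,606.68 = ¥34,592.03.
Line 2 (A-739, Meron, 3,928 kg, ¥431,530.08):
Base rate for A-739 is 12.5%.
Origin Meron qualifies under the Pelara–Meron agreement and A-739 is covered: preferential rate 11.5% applies instead.
Duty = ¥431,530.08 × 11.5% = ¥49,625.96.
Line 3 (A-628, Narland, 2,625 units, ¥575,531.25):
Base rate for A-628 is 25%.
A-628 has an FTA preferential rate, but origin Narland is not Meron; base rate stands.
The additional-duty order on A-628 targets Meristan, not Narland; it does not apply.
Duty = ¥575,531.25 × 25% = ¥143,882.81.
Total = ¥34,592.03 + ¥49,625.96 + ¥143,882.81 = ¥228,100.80.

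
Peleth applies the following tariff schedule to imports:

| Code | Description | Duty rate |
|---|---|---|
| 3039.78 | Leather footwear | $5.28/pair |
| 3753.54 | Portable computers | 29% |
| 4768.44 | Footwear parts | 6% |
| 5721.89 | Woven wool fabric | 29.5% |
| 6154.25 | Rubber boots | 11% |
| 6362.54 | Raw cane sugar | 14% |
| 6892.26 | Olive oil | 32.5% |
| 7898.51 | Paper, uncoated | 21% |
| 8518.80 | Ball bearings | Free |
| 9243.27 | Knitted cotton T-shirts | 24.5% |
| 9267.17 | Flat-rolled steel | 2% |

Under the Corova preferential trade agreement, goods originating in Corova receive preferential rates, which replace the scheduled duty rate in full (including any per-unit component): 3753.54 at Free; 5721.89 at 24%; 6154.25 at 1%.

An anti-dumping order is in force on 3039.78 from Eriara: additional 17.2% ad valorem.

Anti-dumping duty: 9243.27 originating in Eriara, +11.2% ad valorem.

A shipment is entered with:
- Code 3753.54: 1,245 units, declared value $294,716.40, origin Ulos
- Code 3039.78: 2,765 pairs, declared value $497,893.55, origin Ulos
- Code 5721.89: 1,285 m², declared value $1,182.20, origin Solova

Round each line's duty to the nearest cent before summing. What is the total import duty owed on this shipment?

Line 1 (3753.54, Ulos, 1,245 units, $294,716.40):
Base rate for 3753.54 is 29%.
3753.54 has an FTA preferential rate, but origin Ulos is not Corova; base rate stands.
Duty = $294,716.40 × 29% = $85,467.76.
Line 2 (3039.78, Ulos, 2,765 pairs, $497,893.55):
Base rate for 3039.78 is $5.28/pair.
The additional-duty order on 3039.78 targets Eriara, not Ulos; it does not apply.
Duty = 2,765 × $5.28 = $14,599.20.
Line 3 (5721.89, Solova, 1,285 m², $1,182.20):
Base rate for 5721.89 is 29.5%.
5721.89 has an FTA preferential rate, but origin Solova is not Corova; base rate stands.
Duty = $1,182.20 × 29.5% = $348.75.
Total = $85,467.76 + $14,599.20 + $348.75 = $100,415.71.

$100,415.71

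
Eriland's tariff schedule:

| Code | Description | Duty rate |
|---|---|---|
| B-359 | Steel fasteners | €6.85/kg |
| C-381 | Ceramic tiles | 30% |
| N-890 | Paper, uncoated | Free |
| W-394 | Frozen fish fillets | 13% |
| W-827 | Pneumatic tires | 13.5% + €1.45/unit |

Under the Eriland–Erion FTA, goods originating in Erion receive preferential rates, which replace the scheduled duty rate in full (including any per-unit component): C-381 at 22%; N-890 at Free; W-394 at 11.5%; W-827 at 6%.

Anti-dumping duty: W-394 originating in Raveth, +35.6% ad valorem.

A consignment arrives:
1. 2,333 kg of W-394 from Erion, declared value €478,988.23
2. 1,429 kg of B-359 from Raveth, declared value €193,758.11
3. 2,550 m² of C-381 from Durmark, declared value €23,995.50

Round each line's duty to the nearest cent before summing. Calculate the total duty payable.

€72,070.95

Line 1 (W-394, Erion, 2,333 kg, €478,988.23):
Base rate for W-394 is 13%.
Origin Erion qualifies under the Eriland–Erion agreement and W-394 is covered: preferential rate 11.5% applies instead.
The additional-duty order on W-394 targets Raveth, not Erion; it does not apply.
Duty = €478,988.23 × 11.5% = €55,083.65.
Line 2 (B-359, Raveth, 1,429 kg, €193,758.11):
Base rate for B-359 is €6.85/kg.
Duty = 1,429 × €6.85 = €9,788.65.
Line 3 (C-381, Durmark, 2,550 m², €23,995.50):
Base rate for C-381 is 30%.
C-381 has an FTA preferential rate, but origin Durmark is not Erion; base rate stands.
Duty = €23,995.50 × 30% = €7,198.65.
Total = €55,083.65 + €9,788.65 + €7,198.65 = €72,070.95.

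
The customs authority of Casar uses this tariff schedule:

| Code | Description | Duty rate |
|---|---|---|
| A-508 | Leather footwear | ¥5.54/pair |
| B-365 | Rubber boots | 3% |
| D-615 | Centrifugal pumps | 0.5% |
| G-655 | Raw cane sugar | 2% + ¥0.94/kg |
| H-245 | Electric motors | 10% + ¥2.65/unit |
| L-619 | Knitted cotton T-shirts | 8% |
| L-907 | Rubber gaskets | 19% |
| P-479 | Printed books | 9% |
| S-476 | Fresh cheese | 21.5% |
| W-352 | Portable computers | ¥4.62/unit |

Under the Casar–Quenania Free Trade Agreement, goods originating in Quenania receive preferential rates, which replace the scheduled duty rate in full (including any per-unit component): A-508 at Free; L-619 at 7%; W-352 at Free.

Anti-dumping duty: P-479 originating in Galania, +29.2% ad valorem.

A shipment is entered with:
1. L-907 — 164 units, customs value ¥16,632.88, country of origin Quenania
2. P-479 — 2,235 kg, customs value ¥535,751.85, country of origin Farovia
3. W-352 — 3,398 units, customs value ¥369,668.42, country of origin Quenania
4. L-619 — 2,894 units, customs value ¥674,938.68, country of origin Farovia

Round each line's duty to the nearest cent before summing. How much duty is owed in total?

Line 1 (L-907, Quenania, 164 units, ¥16,632.88):
Base rate for L-907 is 19%.
Origin Quenania is the FTA partner but L-907 is not on the preference list; base rate stands.
Duty = ¥16,632.88 × 19% = ¥3,160.25.
Line 2 (P-479, Farovia, 2,235 kg, ¥535,751.85):
Base rate for P-479 is 9%.
The additional-duty order on P-479 targets Galania, not Farovia; it does not apply.
Duty = ¥535,751.85 × 9% = ¥48,217.67.
Line 3 (W-352, Quenania, 3,398 units, ¥369,668.42):
Base rate for W-352 is ¥4.62/unit.
Origin Quenania qualifies under the Casar–Quenania agreement and W-352 is covered: preferential rate Free applies instead.
Duty = ¥369,668.42 × 0% = ¥0.00.
Line 4 (L-619, Farovia, 2,894 units, ¥674,938.68):
Base rate for L-619 is 8%.
L-619 has an FTA preferential rate, but origin Farovia is not Quenania; base rate stands.
Duty = ¥674,938.68 × 8% = ¥53,995.09.
Total = ¥3,160.25 + ¥48,217.67 + ¥0.00 + ¥53,995.09 = ¥105,373.01.

¥105,373.01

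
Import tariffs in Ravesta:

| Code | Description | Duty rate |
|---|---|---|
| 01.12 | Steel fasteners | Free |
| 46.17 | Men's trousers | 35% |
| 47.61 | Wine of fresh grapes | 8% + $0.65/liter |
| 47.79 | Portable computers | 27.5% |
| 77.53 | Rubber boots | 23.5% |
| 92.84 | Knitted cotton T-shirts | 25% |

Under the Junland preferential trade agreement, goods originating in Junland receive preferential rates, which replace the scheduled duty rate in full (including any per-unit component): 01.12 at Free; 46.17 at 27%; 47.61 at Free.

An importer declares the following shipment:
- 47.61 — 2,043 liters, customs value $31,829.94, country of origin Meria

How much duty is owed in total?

Line 1 (47.61, Meria, 2,043 liters, $31,829.94):
Base rate for 47.61 is 8% + $0.65/liter.
47.61 has an FTA preferential rate, but origin Meria is not Junland; base rate stands.
Duty = $31,829.94 × 8% + 2,043 × $0.65 = $3,874.35.

$3,874.35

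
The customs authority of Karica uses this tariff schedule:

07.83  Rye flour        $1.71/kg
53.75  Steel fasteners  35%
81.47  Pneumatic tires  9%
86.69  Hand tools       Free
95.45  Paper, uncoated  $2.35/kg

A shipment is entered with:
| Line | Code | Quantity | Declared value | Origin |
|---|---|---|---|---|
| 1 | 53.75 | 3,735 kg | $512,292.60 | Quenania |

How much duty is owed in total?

Line 1 (53.75, Quenania, 3,735 kg, $512,292.60):
Base rate for 53.75 is 35%.
Duty = $512,292.60 × 35% = $179,302.41.

$179,302.41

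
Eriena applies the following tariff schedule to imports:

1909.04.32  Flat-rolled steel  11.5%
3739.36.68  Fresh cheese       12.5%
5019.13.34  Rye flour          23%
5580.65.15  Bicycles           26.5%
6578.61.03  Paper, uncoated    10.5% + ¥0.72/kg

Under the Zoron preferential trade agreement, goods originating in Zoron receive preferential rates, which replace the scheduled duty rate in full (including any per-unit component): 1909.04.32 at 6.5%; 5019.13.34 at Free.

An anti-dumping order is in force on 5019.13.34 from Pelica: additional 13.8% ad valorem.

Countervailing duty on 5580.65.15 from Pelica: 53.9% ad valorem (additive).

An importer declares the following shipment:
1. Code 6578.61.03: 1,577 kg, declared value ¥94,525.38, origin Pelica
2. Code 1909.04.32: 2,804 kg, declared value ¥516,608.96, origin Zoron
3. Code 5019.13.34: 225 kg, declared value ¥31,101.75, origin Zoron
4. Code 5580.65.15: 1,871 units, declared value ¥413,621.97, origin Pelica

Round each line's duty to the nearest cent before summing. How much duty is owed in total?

¥377,192.24

Line 1 (6578.61.03, Pelica, 1,577 kg, ¥94,525.38):
Base rate for 6578.61.03 is 10.5% + ¥0.72/kg.
Duty = ¥94,525.38 × 10.5% + 1,577 × ¥0.72 = ¥11,060.60.
Line 2 (1909.04.32, Zoron, 2,804 kg, ¥516,608.96):
Base rate for 1909.04.32 is 11.5%.
Origin Zoron qualifies under the Eriena–Zoron agreement and 1909.04.32 is covered: preferential rate 6.5% applies instead.
Duty = ¥516,608.96 × 6.5% = ¥33,579.58.
Line 3 (5019.13.34, Zoron, 225 kg, ¥31,101.75):
Base rate for 5019.13.34 is 23%.
Origin Zoron qualifies under the Eriena–Zoron agreement and 5019.13.34 is covered: preferential rate Free applies instead.
The additional-duty order on 5019.13.34 targets Pelica, not Zoron; it does not apply.
Duty = ¥31,101.75 × 0% = ¥0.00.
Line 4 (5580.65.15, Pelica, 1,871 units, ¥413,621.97):
Base rate for 5580.65.15 is 26.5%.
Additional duty on 5580.65.15 from Pelica: +53.9%. Applied ad valorem rate: 26.5% + 53.9% = 80.4%.
Duty = ¥413,621.97 × 80.4% = ¥332,552.06.
Total = ¥11,060.60 + ¥33,579.58 + ¥0.00 + ¥332,552.06 = ¥377,192.24.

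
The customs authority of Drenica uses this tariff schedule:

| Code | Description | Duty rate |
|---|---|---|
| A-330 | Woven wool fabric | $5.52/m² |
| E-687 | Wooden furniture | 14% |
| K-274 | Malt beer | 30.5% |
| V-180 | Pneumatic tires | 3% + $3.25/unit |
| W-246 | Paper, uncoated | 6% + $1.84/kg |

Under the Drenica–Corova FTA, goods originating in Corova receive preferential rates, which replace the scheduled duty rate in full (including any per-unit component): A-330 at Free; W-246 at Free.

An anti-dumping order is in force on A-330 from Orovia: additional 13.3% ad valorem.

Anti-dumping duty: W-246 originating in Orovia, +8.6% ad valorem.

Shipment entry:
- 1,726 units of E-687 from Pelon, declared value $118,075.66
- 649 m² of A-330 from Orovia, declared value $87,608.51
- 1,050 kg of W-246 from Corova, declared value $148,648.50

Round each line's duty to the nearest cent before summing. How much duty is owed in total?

Line 1 (E-687, Pelon, 1,726 units, $118,075.66):
Base rate for E-687 is 14%.
Duty = $118,075.66 × 14% = $16,530.59.
Line 2 (A-330, Orovia, 649 m², $87,608.51):
Base rate for A-330 is $5.52/m².
A-330 has an FTA preferential rate, but origin Orovia is not Corova; base rate stands.
Additional duty on A-330 from Orovia: +13.3% ad valorem. Applied ad valorem rate = 13.3%.
Duty = $87,608.51 × 13.3% + 649 × $5.52 = $15,234.41.
Line 3 (W-246, Corova, 1,050 kg, $148,648.50):
Base rate for W-246 is 6% + $1.84/kg.
Origin Corova qualifies under the Drenica–Corova agreement and W-246 is covered: preferential rate Free applies instead.
The additional-duty order on W-246 targets Orovia, not Corova; it does not apply.
Duty = $148,648.50 × 0% = $0.00.
Total = $16,530.59 + $15,234.41 + $0.00 = $31,765.00.

$31,765.00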